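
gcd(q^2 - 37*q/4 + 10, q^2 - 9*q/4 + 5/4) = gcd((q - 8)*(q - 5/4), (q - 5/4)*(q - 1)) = q - 5/4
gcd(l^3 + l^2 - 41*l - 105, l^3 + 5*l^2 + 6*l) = l + 3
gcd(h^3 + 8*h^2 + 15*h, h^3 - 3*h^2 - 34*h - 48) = h + 3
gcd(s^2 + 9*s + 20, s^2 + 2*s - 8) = s + 4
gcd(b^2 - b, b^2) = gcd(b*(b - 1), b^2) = b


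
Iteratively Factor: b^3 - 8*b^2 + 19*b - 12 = (b - 1)*(b^2 - 7*b + 12) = (b - 4)*(b - 1)*(b - 3)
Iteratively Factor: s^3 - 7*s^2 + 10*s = (s)*(s^2 - 7*s + 10) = s*(s - 5)*(s - 2)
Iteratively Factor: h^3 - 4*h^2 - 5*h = (h - 5)*(h^2 + h) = h*(h - 5)*(h + 1)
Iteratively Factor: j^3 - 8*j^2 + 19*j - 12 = (j - 1)*(j^2 - 7*j + 12) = (j - 3)*(j - 1)*(j - 4)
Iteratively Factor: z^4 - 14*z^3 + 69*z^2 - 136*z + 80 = (z - 4)*(z^3 - 10*z^2 + 29*z - 20) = (z - 5)*(z - 4)*(z^2 - 5*z + 4) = (z - 5)*(z - 4)^2*(z - 1)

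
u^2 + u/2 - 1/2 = (u - 1/2)*(u + 1)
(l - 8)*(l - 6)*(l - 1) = l^3 - 15*l^2 + 62*l - 48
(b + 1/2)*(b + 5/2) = b^2 + 3*b + 5/4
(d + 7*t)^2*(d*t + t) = d^3*t + 14*d^2*t^2 + d^2*t + 49*d*t^3 + 14*d*t^2 + 49*t^3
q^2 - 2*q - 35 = (q - 7)*(q + 5)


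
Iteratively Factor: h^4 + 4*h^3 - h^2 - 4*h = (h)*(h^3 + 4*h^2 - h - 4) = h*(h + 4)*(h^2 - 1) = h*(h + 1)*(h + 4)*(h - 1)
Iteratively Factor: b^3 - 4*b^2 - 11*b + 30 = (b - 2)*(b^2 - 2*b - 15) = (b - 5)*(b - 2)*(b + 3)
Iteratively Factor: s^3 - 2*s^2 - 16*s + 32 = (s + 4)*(s^2 - 6*s + 8) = (s - 4)*(s + 4)*(s - 2)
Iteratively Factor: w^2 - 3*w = (w)*(w - 3)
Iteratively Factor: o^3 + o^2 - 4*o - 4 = (o - 2)*(o^2 + 3*o + 2) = (o - 2)*(o + 2)*(o + 1)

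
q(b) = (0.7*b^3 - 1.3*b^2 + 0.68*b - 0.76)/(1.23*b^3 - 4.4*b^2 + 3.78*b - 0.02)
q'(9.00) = -0.02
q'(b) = (-3.69*b^2 + 8.8*b - 3.78)*(0.7*b^3 - 1.3*b^2 + 0.68*b - 0.76)/(1.23*b^3 - 4.4*b^2 + 3.78*b - 0.02)^2 + (2.1*b^2 - 2.6*b + 0.68)/(1.23*b^3 - 4.4*b^2 + 3.78*b - 0.02) = (-1.481*b^4 + 3.6192*b^3 + 0.840400000000001*b^2 - 6.636*b + 2.8592)/(1.5129*b^6 - 10.824*b^5 + 28.6588*b^4 - 33.3132*b^3 + 14.4644*b^2 - 0.1512*b + 0.0004)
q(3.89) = 1.14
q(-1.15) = 0.36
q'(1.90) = -14.63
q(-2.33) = 0.38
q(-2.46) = 0.38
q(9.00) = 0.71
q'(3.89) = -0.32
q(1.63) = 0.33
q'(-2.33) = -0.03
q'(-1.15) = 0.02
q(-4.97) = 0.44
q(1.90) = -2.24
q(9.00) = 0.71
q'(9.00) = -0.02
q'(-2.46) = -0.03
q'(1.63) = -10.24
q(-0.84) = 0.38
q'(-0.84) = 0.12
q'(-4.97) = -0.02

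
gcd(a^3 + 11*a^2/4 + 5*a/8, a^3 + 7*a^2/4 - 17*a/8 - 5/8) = a^2 + 11*a/4 + 5/8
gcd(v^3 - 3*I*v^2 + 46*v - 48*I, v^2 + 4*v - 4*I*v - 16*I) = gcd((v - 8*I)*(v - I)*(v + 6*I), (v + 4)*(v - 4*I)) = 1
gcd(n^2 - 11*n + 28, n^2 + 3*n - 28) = n - 4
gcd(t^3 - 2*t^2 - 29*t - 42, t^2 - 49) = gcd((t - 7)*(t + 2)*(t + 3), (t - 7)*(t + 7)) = t - 7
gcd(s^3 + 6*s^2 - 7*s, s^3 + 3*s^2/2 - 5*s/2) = s^2 - s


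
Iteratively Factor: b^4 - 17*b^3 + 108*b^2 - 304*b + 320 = (b - 4)*(b^3 - 13*b^2 + 56*b - 80) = (b - 4)^2*(b^2 - 9*b + 20) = (b - 4)^3*(b - 5)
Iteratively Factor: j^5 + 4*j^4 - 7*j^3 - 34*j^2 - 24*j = (j - 3)*(j^4 + 7*j^3 + 14*j^2 + 8*j) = (j - 3)*(j + 2)*(j^3 + 5*j^2 + 4*j) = j*(j - 3)*(j + 2)*(j^2 + 5*j + 4) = j*(j - 3)*(j + 1)*(j + 2)*(j + 4)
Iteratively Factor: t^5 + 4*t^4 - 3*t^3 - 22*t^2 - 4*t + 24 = (t - 1)*(t^4 + 5*t^3 + 2*t^2 - 20*t - 24) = (t - 1)*(t + 3)*(t^3 + 2*t^2 - 4*t - 8) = (t - 2)*(t - 1)*(t + 3)*(t^2 + 4*t + 4) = (t - 2)*(t - 1)*(t + 2)*(t + 3)*(t + 2)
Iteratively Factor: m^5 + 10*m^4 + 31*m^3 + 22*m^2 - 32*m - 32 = (m + 2)*(m^4 + 8*m^3 + 15*m^2 - 8*m - 16) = (m + 2)*(m + 4)*(m^3 + 4*m^2 - m - 4) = (m + 2)*(m + 4)^2*(m^2 - 1) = (m - 1)*(m + 2)*(m + 4)^2*(m + 1)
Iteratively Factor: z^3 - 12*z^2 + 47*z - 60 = (z - 4)*(z^2 - 8*z + 15) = (z - 4)*(z - 3)*(z - 5)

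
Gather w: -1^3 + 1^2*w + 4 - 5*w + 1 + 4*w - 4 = 0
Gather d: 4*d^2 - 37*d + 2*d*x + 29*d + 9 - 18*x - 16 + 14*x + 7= 4*d^2 + d*(2*x - 8) - 4*x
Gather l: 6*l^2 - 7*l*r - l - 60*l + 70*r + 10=6*l^2 + l*(-7*r - 61) + 70*r + 10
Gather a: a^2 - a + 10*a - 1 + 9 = a^2 + 9*a + 8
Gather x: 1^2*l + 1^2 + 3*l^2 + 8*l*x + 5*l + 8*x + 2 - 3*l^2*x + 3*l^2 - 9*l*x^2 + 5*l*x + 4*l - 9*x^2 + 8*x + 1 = 6*l^2 + 10*l + x^2*(-9*l - 9) + x*(-3*l^2 + 13*l + 16) + 4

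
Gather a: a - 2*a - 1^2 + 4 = 3 - a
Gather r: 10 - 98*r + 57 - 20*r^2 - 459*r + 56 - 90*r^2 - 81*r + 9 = -110*r^2 - 638*r + 132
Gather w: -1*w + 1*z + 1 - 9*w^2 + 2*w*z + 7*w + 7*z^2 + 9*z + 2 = -9*w^2 + w*(2*z + 6) + 7*z^2 + 10*z + 3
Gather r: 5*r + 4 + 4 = 5*r + 8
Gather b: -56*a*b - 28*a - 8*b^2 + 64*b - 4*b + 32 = -28*a - 8*b^2 + b*(60 - 56*a) + 32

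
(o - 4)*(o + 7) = o^2 + 3*o - 28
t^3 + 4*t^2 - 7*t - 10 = (t - 2)*(t + 1)*(t + 5)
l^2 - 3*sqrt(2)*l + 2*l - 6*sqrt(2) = (l + 2)*(l - 3*sqrt(2))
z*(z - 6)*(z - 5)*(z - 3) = z^4 - 14*z^3 + 63*z^2 - 90*z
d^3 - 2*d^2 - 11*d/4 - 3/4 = (d - 3)*(d + 1/2)^2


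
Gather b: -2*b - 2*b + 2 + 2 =4 - 4*b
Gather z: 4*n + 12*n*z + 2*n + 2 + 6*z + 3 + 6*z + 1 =6*n + z*(12*n + 12) + 6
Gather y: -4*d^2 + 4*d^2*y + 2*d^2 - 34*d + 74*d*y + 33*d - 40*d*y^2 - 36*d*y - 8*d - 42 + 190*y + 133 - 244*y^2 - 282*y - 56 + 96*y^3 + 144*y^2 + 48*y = -2*d^2 - 9*d + 96*y^3 + y^2*(-40*d - 100) + y*(4*d^2 + 38*d - 44) + 35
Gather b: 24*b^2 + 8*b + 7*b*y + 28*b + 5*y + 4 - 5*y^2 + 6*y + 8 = 24*b^2 + b*(7*y + 36) - 5*y^2 + 11*y + 12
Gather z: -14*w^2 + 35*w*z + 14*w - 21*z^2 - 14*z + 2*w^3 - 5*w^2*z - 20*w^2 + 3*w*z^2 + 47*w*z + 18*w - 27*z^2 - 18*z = 2*w^3 - 34*w^2 + 32*w + z^2*(3*w - 48) + z*(-5*w^2 + 82*w - 32)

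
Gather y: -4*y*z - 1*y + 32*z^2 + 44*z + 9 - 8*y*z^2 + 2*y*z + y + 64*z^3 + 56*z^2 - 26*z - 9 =y*(-8*z^2 - 2*z) + 64*z^3 + 88*z^2 + 18*z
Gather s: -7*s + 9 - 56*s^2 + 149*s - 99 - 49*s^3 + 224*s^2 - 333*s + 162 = -49*s^3 + 168*s^2 - 191*s + 72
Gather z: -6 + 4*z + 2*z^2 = 2*z^2 + 4*z - 6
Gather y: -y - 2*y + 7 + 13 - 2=18 - 3*y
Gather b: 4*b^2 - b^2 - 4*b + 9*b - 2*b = 3*b^2 + 3*b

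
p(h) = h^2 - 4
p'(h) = 2*h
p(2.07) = 0.28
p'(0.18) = 0.36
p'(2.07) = 4.14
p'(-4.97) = -9.94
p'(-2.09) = -4.18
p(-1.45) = -1.90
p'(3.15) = 6.30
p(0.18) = -3.97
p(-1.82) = -0.69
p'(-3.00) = -6.00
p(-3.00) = 5.00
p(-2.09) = 0.37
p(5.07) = 21.70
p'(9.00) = 18.00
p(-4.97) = 20.70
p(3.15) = 5.92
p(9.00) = 77.00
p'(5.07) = 10.14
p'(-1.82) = -3.64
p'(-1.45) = -2.90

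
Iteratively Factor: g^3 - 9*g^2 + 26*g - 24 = (g - 4)*(g^2 - 5*g + 6) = (g - 4)*(g - 2)*(g - 3)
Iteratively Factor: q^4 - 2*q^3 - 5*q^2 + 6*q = (q)*(q^3 - 2*q^2 - 5*q + 6) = q*(q - 1)*(q^2 - q - 6) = q*(q - 3)*(q - 1)*(q + 2)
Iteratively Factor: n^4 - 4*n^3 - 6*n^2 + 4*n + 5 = (n + 1)*(n^3 - 5*n^2 - n + 5) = (n - 1)*(n + 1)*(n^2 - 4*n - 5) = (n - 1)*(n + 1)^2*(n - 5)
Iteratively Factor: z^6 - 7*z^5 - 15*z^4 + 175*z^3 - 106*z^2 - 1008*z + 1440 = (z + 3)*(z^5 - 10*z^4 + 15*z^3 + 130*z^2 - 496*z + 480) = (z + 3)*(z + 4)*(z^4 - 14*z^3 + 71*z^2 - 154*z + 120) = (z - 4)*(z + 3)*(z + 4)*(z^3 - 10*z^2 + 31*z - 30) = (z - 5)*(z - 4)*(z + 3)*(z + 4)*(z^2 - 5*z + 6) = (z - 5)*(z - 4)*(z - 3)*(z + 3)*(z + 4)*(z - 2)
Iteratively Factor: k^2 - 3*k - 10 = (k + 2)*(k - 5)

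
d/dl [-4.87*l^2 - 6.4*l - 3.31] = -9.74*l - 6.4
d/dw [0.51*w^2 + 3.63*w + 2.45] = 1.02*w + 3.63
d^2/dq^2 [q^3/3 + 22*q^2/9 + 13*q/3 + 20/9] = 2*q + 44/9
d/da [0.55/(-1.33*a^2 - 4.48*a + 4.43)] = (1.463*a + 2.464)/(1.33*a^2 + 4.48*a - 4.43)^2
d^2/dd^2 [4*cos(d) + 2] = -4*cos(d)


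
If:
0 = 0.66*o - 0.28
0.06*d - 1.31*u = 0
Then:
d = 21.8333333333333*u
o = 0.42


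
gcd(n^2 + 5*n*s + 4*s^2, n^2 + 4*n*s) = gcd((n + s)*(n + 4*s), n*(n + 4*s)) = n + 4*s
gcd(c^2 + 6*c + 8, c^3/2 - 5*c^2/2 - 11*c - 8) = c + 2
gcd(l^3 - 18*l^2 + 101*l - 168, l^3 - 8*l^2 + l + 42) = l^2 - 10*l + 21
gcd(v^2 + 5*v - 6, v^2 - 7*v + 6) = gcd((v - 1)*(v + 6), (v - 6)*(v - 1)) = v - 1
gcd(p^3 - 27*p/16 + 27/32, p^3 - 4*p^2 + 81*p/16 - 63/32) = p - 3/4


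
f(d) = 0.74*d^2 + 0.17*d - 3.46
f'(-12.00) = -17.59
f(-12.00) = 101.06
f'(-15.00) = -22.03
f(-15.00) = 160.49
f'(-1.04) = -1.37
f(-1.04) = -2.84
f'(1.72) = 2.72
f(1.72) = -0.98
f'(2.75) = 4.24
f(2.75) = 2.60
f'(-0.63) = -0.76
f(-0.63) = -3.27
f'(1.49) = 2.38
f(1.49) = -1.56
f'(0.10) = 0.32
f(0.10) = -3.44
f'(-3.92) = -5.63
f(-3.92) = 7.24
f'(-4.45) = -6.42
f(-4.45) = 10.44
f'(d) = 1.48*d + 0.17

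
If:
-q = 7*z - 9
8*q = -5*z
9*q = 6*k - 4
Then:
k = -67/102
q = -15/17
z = 24/17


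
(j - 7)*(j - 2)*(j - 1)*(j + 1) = j^4 - 9*j^3 + 13*j^2 + 9*j - 14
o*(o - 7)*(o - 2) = o^3 - 9*o^2 + 14*o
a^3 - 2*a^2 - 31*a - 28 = (a - 7)*(a + 1)*(a + 4)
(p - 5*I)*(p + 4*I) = p^2 - I*p + 20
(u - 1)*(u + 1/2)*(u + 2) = u^3 + 3*u^2/2 - 3*u/2 - 1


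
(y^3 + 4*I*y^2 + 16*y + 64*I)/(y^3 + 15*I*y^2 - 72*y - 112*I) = (y - 4*I)/(y + 7*I)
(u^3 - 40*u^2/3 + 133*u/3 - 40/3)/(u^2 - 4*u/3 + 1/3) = (u^2 - 13*u + 40)/(u - 1)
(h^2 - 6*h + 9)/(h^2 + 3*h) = (h^2 - 6*h + 9)/(h*(h + 3))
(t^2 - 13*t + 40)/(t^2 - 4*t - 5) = (t - 8)/(t + 1)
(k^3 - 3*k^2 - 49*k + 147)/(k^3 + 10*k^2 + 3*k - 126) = (k - 7)/(k + 6)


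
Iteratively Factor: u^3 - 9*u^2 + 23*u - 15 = (u - 3)*(u^2 - 6*u + 5) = (u - 3)*(u - 1)*(u - 5)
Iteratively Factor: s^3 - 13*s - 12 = (s + 1)*(s^2 - s - 12) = (s - 4)*(s + 1)*(s + 3)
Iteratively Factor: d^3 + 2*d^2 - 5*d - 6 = (d + 3)*(d^2 - d - 2) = (d - 2)*(d + 3)*(d + 1)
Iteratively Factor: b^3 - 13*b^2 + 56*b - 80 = (b - 4)*(b^2 - 9*b + 20) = (b - 4)^2*(b - 5)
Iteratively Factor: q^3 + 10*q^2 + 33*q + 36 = (q + 3)*(q^2 + 7*q + 12) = (q + 3)*(q + 4)*(q + 3)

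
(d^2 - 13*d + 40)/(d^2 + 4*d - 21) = (d^2 - 13*d + 40)/(d^2 + 4*d - 21)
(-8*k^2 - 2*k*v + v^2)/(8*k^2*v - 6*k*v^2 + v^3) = (2*k + v)/(v*(-2*k + v))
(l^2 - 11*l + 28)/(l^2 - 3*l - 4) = (l - 7)/(l + 1)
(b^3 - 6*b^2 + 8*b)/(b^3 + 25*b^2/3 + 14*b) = 3*(b^2 - 6*b + 8)/(3*b^2 + 25*b + 42)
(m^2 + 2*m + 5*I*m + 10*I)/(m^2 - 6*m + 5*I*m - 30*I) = (m + 2)/(m - 6)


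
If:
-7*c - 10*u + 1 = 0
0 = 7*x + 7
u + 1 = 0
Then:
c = 11/7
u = -1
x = -1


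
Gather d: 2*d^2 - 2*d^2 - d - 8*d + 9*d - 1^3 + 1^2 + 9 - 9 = 0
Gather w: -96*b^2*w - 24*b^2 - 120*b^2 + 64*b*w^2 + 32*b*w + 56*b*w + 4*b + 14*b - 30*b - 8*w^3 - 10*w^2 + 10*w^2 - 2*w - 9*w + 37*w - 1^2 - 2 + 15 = -144*b^2 + 64*b*w^2 - 12*b - 8*w^3 + w*(-96*b^2 + 88*b + 26) + 12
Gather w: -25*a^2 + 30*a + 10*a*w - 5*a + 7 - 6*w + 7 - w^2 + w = -25*a^2 + 25*a - w^2 + w*(10*a - 5) + 14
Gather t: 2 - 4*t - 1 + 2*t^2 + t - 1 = 2*t^2 - 3*t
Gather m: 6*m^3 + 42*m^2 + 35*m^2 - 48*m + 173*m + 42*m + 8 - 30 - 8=6*m^3 + 77*m^2 + 167*m - 30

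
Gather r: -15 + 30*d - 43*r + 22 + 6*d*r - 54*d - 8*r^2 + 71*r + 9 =-24*d - 8*r^2 + r*(6*d + 28) + 16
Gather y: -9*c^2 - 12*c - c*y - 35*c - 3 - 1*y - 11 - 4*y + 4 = -9*c^2 - 47*c + y*(-c - 5) - 10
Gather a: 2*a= 2*a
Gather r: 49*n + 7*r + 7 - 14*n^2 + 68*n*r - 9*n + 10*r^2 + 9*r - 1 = -14*n^2 + 40*n + 10*r^2 + r*(68*n + 16) + 6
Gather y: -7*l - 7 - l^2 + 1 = -l^2 - 7*l - 6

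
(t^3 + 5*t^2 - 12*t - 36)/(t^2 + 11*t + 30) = (t^2 - t - 6)/(t + 5)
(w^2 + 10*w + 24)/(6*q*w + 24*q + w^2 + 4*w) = (w + 6)/(6*q + w)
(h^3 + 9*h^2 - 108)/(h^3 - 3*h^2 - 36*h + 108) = (h + 6)/(h - 6)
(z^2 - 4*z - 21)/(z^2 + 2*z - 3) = (z - 7)/(z - 1)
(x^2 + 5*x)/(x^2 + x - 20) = x/(x - 4)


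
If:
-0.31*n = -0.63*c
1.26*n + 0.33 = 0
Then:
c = -0.13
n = -0.26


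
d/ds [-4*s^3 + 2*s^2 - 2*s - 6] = -12*s^2 + 4*s - 2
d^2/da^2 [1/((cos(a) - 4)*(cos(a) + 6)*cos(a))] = (8*(1 - cos(a)^2)^2/cos(a)^3 + 12*sin(a)^6/cos(a)^3 + 3*cos(a)^3 - 22*cos(a)^2 - 288*tan(a)^2 - 112 - 644/cos(a) + 1132/cos(a)^3)/((cos(a) - 4)^3*(cos(a) + 6)^3)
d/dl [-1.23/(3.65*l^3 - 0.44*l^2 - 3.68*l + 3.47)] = (13.4685*l^2 - 1.0824*l - 4.5264)/(3.65*l^3 - 0.44*l^2 - 3.68*l + 3.47)^2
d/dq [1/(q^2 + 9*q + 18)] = (-2*q - 9)/(q^2 + 9*q + 18)^2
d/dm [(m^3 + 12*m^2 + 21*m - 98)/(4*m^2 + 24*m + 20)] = (m^4 + 12*m^3 + 66*m^2 + 316*m + 693)/(4*(m^4 + 12*m^3 + 46*m^2 + 60*m + 25))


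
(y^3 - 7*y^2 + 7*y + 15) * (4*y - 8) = 4*y^4 - 36*y^3 + 84*y^2 + 4*y - 120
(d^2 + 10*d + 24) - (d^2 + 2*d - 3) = 8*d + 27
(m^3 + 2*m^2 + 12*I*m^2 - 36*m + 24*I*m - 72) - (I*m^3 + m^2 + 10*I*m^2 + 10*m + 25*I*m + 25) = m^3 - I*m^3 + m^2 + 2*I*m^2 - 46*m - I*m - 97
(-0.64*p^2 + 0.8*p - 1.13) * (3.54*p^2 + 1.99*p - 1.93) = -2.2656*p^4 + 1.5584*p^3 - 1.173*p^2 - 3.7927*p + 2.1809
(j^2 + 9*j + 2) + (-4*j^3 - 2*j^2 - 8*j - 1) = -4*j^3 - j^2 + j + 1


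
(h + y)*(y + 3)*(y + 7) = h*y^2 + 10*h*y + 21*h + y^3 + 10*y^2 + 21*y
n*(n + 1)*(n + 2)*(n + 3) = n^4 + 6*n^3 + 11*n^2 + 6*n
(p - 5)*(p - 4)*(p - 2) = p^3 - 11*p^2 + 38*p - 40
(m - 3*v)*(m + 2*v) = m^2 - m*v - 6*v^2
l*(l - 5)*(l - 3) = l^3 - 8*l^2 + 15*l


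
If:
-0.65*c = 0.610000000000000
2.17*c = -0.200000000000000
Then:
No Solution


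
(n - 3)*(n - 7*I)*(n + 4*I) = n^3 - 3*n^2 - 3*I*n^2 + 28*n + 9*I*n - 84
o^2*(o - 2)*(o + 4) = o^4 + 2*o^3 - 8*o^2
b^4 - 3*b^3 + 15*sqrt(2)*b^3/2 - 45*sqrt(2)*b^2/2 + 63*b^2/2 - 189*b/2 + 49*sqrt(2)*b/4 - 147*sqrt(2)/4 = (b - 3)*(b + sqrt(2)/2)*(b + 7*sqrt(2)/2)^2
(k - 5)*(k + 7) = k^2 + 2*k - 35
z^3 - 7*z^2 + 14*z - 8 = (z - 4)*(z - 2)*(z - 1)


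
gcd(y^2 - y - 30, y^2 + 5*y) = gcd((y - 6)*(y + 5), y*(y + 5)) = y + 5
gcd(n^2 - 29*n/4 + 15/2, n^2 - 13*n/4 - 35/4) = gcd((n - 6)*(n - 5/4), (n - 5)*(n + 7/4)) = 1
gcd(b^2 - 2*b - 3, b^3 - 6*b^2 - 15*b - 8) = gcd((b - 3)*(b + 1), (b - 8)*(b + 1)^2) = b + 1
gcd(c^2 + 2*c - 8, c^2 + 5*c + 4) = c + 4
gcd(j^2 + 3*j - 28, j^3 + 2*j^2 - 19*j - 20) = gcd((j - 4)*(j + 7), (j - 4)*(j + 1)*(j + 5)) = j - 4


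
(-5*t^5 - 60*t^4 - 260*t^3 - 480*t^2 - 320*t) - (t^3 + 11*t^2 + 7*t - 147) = -5*t^5 - 60*t^4 - 261*t^3 - 491*t^2 - 327*t + 147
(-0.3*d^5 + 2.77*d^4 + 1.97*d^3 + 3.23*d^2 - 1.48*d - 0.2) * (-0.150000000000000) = 0.045*d^5 - 0.4155*d^4 - 0.2955*d^3 - 0.4845*d^2 + 0.222*d + 0.03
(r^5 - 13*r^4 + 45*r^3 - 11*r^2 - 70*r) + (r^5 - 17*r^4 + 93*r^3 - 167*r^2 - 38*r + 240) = 2*r^5 - 30*r^4 + 138*r^3 - 178*r^2 - 108*r + 240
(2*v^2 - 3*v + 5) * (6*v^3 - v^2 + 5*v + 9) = 12*v^5 - 20*v^4 + 43*v^3 - 2*v^2 - 2*v + 45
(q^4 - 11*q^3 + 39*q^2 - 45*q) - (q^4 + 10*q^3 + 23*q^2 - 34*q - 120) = -21*q^3 + 16*q^2 - 11*q + 120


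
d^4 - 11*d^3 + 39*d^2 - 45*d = d*(d - 5)*(d - 3)^2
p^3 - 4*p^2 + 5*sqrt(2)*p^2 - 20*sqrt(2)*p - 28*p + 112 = (p - 4)*(p - 2*sqrt(2))*(p + 7*sqrt(2))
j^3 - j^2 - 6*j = j*(j - 3)*(j + 2)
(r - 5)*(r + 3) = r^2 - 2*r - 15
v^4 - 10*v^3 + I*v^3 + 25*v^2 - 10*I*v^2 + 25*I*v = v*(v - 5)^2*(v + I)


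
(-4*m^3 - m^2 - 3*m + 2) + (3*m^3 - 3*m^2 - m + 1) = -m^3 - 4*m^2 - 4*m + 3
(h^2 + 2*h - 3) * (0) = 0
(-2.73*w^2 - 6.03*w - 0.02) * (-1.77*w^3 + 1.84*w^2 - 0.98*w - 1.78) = 4.8321*w^5 + 5.6499*w^4 - 8.3844*w^3 + 10.732*w^2 + 10.753*w + 0.0356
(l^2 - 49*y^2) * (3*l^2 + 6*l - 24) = 3*l^4 + 6*l^3 - 147*l^2*y^2 - 24*l^2 - 294*l*y^2 + 1176*y^2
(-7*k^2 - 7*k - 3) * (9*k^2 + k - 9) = -63*k^4 - 70*k^3 + 29*k^2 + 60*k + 27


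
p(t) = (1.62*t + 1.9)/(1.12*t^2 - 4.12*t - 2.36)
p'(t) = (4.12 - 2.24*t)*(1.62*t + 1.9)/(1.12*t^2 - 4.12*t - 2.36)^2 + 1.62/(1.12*t^2 - 4.12*t - 2.36)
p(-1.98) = -0.13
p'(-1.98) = 0.05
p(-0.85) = 0.27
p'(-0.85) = 1.66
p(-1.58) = -0.09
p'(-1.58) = 0.13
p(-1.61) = -0.10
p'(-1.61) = 0.12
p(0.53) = -0.65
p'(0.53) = 0.07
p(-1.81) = -0.12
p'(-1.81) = 0.08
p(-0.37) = -1.91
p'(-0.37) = 11.45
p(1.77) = -0.78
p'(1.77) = -0.24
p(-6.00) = -0.12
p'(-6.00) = -0.01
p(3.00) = -1.46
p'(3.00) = -1.17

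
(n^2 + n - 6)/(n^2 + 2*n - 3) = (n - 2)/(n - 1)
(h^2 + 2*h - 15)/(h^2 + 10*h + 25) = (h - 3)/(h + 5)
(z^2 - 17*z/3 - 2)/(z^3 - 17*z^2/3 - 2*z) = 1/z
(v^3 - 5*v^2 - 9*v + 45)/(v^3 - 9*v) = (v - 5)/v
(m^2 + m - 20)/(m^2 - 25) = (m - 4)/(m - 5)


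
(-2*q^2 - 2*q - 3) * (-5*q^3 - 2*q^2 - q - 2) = 10*q^5 + 14*q^4 + 21*q^3 + 12*q^2 + 7*q + 6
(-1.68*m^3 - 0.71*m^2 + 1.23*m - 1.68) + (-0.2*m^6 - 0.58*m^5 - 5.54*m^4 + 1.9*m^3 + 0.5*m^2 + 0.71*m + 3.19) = -0.2*m^6 - 0.58*m^5 - 5.54*m^4 + 0.22*m^3 - 0.21*m^2 + 1.94*m + 1.51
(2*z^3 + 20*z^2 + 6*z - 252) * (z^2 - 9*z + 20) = 2*z^5 + 2*z^4 - 134*z^3 + 94*z^2 + 2388*z - 5040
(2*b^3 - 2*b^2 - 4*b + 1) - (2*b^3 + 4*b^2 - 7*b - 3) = -6*b^2 + 3*b + 4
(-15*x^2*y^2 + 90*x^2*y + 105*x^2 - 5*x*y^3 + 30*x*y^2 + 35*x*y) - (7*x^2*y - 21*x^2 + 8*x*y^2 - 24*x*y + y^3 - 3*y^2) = -15*x^2*y^2 + 83*x^2*y + 126*x^2 - 5*x*y^3 + 22*x*y^2 + 59*x*y - y^3 + 3*y^2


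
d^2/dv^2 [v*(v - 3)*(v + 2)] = 6*v - 2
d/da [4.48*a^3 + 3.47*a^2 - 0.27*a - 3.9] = 13.44*a^2 + 6.94*a - 0.27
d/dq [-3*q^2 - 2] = -6*q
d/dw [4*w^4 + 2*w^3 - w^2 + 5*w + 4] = 16*w^3 + 6*w^2 - 2*w + 5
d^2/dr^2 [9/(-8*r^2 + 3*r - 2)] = 18*(64*r^2 - 24*r - (16*r - 3)^2 + 16)/(8*r^2 - 3*r + 2)^3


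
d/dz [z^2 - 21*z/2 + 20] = 2*z - 21/2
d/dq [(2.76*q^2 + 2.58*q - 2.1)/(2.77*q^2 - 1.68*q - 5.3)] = (-11.7834*q^2 - 17.622*q - 17.202)/(7.6729*q^4 - 9.3072*q^3 - 26.5396*q^2 + 17.808*q + 28.09)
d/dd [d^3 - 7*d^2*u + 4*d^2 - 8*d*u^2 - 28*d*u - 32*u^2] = 3*d^2 - 14*d*u + 8*d - 8*u^2 - 28*u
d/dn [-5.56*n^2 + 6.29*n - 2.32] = 6.29 - 11.12*n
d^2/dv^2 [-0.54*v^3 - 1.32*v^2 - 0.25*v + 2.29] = -3.24*v - 2.64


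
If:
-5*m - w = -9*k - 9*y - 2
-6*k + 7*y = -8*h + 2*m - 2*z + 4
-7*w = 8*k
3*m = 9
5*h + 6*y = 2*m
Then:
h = 852*z/967 - 2286/967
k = 630*z/967 - 1309/967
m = 3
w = 1496/967 - 720*z/967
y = 2872/967 - 710*z/967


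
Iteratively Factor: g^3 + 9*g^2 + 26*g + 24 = (g + 2)*(g^2 + 7*g + 12) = (g + 2)*(g + 3)*(g + 4)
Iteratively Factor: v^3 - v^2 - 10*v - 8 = (v + 1)*(v^2 - 2*v - 8) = (v + 1)*(v + 2)*(v - 4)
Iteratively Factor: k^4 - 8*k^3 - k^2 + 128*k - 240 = (k + 4)*(k^3 - 12*k^2 + 47*k - 60) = (k - 3)*(k + 4)*(k^2 - 9*k + 20) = (k - 5)*(k - 3)*(k + 4)*(k - 4)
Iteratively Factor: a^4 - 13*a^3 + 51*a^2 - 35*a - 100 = (a + 1)*(a^3 - 14*a^2 + 65*a - 100) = (a - 4)*(a + 1)*(a^2 - 10*a + 25) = (a - 5)*(a - 4)*(a + 1)*(a - 5)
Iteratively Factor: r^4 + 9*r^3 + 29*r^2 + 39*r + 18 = (r + 3)*(r^3 + 6*r^2 + 11*r + 6) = (r + 3)^2*(r^2 + 3*r + 2) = (r + 2)*(r + 3)^2*(r + 1)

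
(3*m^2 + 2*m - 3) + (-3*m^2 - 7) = 2*m - 10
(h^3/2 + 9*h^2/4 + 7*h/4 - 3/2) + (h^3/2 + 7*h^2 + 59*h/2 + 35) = h^3 + 37*h^2/4 + 125*h/4 + 67/2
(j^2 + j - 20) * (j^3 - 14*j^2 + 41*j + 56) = j^5 - 13*j^4 + 7*j^3 + 377*j^2 - 764*j - 1120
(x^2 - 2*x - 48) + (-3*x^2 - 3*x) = -2*x^2 - 5*x - 48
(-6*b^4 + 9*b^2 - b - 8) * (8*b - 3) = -48*b^5 + 18*b^4 + 72*b^3 - 35*b^2 - 61*b + 24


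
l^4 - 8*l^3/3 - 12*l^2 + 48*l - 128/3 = (l - 8/3)*(l - 2)^2*(l + 4)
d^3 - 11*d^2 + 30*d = d*(d - 6)*(d - 5)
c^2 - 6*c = c*(c - 6)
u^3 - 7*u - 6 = (u - 3)*(u + 1)*(u + 2)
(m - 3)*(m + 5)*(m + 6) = m^3 + 8*m^2 - 3*m - 90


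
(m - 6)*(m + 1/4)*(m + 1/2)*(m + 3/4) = m^4 - 9*m^3/2 - 133*m^2/16 - 129*m/32 - 9/16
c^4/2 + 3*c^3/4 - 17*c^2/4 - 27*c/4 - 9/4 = (c/2 + 1/2)*(c - 3)*(c + 1/2)*(c + 3)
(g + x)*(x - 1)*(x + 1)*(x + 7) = g*x^3 + 7*g*x^2 - g*x - 7*g + x^4 + 7*x^3 - x^2 - 7*x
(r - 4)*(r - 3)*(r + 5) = r^3 - 2*r^2 - 23*r + 60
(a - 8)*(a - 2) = a^2 - 10*a + 16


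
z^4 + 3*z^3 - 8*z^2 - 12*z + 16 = (z - 2)*(z - 1)*(z + 2)*(z + 4)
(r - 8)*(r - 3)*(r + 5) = r^3 - 6*r^2 - 31*r + 120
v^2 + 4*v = v*(v + 4)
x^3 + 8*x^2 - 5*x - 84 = (x - 3)*(x + 4)*(x + 7)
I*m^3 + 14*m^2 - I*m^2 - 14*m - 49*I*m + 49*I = (m - 7*I)^2*(I*m - I)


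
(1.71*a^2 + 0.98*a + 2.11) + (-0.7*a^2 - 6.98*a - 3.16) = 1.01*a^2 - 6.0*a - 1.05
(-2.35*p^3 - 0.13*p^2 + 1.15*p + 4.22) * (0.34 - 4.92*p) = 11.562*p^4 - 0.1594*p^3 - 5.7022*p^2 - 20.3714*p + 1.4348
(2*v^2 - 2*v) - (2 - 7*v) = 2*v^2 + 5*v - 2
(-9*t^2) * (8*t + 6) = -72*t^3 - 54*t^2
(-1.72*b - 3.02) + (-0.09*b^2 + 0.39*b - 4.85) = -0.09*b^2 - 1.33*b - 7.87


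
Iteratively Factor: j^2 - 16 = (j + 4)*(j - 4)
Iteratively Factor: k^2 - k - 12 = (k + 3)*(k - 4)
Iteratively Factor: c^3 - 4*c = (c)*(c^2 - 4) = c*(c + 2)*(c - 2)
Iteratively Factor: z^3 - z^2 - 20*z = (z - 5)*(z^2 + 4*z) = z*(z - 5)*(z + 4)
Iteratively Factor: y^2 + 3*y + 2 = (y + 1)*(y + 2)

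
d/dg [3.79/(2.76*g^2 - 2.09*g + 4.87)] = (7.9211 - 20.9208*g)/(2.76*g^2 - 2.09*g + 4.87)^2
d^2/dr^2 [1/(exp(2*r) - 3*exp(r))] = ((3 - 4*exp(r))*(exp(r) - 3) + 2*(2*exp(r) - 3)^2)*exp(-r)/(exp(r) - 3)^3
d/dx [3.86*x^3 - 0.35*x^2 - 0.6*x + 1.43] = 11.58*x^2 - 0.7*x - 0.6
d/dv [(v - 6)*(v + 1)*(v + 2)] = 3*v^2 - 6*v - 16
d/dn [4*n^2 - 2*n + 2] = 8*n - 2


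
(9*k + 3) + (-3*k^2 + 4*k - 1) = -3*k^2 + 13*k + 2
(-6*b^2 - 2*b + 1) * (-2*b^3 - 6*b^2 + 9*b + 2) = 12*b^5 + 40*b^4 - 44*b^3 - 36*b^2 + 5*b + 2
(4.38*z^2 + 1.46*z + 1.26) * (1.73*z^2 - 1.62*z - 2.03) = 7.5774*z^4 - 4.5698*z^3 - 9.0768*z^2 - 5.005*z - 2.5578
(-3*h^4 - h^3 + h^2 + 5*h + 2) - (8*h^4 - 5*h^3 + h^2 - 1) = -11*h^4 + 4*h^3 + 5*h + 3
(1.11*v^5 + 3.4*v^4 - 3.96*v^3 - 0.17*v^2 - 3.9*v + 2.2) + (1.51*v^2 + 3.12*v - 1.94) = 1.11*v^5 + 3.4*v^4 - 3.96*v^3 + 1.34*v^2 - 0.78*v + 0.26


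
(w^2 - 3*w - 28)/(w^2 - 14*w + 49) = (w + 4)/(w - 7)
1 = 1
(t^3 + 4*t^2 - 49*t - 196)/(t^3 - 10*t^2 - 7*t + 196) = (t + 7)/(t - 7)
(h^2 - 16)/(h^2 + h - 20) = (h + 4)/(h + 5)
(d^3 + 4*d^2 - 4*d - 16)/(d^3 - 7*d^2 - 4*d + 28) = (d + 4)/(d - 7)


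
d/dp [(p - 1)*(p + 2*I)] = 2*p - 1 + 2*I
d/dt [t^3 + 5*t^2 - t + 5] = 3*t^2 + 10*t - 1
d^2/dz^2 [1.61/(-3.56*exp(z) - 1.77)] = (10.144932 - 20.404496*exp(z))*exp(z)/(3.56*exp(z) + 1.77)^3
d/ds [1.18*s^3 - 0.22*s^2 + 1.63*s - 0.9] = 3.54*s^2 - 0.44*s + 1.63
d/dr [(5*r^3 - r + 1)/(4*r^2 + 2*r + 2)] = (-(4*r + 1)*(5*r^3 - r + 1) + (15*r^2 - 1)*(2*r^2 + r + 1))/(2*(2*r^2 + r + 1)^2)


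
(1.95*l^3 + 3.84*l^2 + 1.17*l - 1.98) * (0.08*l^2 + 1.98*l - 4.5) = 0.156*l^5 + 4.1682*l^4 - 1.0782*l^3 - 15.1218*l^2 - 9.1854*l + 8.91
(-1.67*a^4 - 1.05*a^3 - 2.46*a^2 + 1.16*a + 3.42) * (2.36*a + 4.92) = -3.9412*a^5 - 10.6944*a^4 - 10.9716*a^3 - 9.3656*a^2 + 13.7784*a + 16.8264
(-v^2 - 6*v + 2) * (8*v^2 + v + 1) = -8*v^4 - 49*v^3 + 9*v^2 - 4*v + 2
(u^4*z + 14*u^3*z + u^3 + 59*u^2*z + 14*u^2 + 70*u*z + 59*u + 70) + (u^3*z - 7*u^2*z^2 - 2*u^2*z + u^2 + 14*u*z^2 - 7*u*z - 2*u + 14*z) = u^4*z + 15*u^3*z + u^3 - 7*u^2*z^2 + 57*u^2*z + 15*u^2 + 14*u*z^2 + 63*u*z + 57*u + 14*z + 70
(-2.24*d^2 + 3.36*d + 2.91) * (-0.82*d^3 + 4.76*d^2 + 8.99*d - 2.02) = 1.8368*d^5 - 13.4176*d^4 - 6.5302*d^3 + 48.5828*d^2 + 19.3737*d - 5.8782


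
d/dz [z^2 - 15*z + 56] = 2*z - 15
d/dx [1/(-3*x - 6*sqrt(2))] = 1/(3*(x + 2*sqrt(2))^2)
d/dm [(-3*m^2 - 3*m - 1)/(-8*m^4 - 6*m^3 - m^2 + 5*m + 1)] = 2*(-24*m^5 - 45*m^4 - 34*m^3 - 18*m^2 - 4*m + 1)/(64*m^8 + 96*m^7 + 52*m^6 - 68*m^5 - 75*m^4 - 22*m^3 + 23*m^2 + 10*m + 1)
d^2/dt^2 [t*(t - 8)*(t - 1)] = 6*t - 18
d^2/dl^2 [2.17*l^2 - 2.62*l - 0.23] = 4.34000000000000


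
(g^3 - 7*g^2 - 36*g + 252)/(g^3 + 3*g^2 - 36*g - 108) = (g - 7)/(g + 3)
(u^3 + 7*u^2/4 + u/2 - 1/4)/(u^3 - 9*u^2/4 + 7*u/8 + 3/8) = 2*(4*u^3 + 7*u^2 + 2*u - 1)/(8*u^3 - 18*u^2 + 7*u + 3)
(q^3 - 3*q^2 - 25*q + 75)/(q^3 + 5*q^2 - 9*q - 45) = (q - 5)/(q + 3)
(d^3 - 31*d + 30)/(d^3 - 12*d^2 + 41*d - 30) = (d + 6)/(d - 6)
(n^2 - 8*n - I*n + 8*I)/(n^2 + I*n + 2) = (n - 8)/(n + 2*I)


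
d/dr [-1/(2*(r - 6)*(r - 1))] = (r - 7/2)/((r - 6)^2*(r - 1)^2)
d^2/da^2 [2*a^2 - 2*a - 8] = 4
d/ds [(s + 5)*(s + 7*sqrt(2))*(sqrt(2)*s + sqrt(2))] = 3*sqrt(2)*s^2 + 12*sqrt(2)*s + 28*s + 5*sqrt(2) + 84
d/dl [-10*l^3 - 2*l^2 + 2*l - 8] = -30*l^2 - 4*l + 2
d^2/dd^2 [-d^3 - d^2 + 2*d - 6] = -6*d - 2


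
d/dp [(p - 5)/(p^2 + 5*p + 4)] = (p^2 + 5*p - (p - 5)*(2*p + 5) + 4)/(p^2 + 5*p + 4)^2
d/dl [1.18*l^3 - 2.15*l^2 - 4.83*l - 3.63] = 3.54*l^2 - 4.3*l - 4.83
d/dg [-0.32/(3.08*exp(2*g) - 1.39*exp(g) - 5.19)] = (1.9712*exp(g) - 0.4448)*exp(g)/(-3.08*exp(2*g) + 1.39*exp(g) + 5.19)^2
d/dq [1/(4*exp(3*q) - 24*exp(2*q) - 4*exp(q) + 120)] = (-3*exp(2*q) + 12*exp(q) + 1)*exp(q)/(4*(exp(3*q) - 6*exp(2*q) - exp(q) + 30)^2)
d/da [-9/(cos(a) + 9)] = -9*sin(a)/(cos(a) + 9)^2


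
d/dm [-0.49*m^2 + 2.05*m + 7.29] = 2.05 - 0.98*m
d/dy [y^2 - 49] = 2*y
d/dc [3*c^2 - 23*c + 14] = 6*c - 23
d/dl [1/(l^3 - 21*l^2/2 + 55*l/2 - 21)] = 2*(-6*l^2 + 42*l - 55)/(2*l^3 - 21*l^2 + 55*l - 42)^2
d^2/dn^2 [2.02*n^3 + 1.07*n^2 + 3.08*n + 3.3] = 12.12*n + 2.14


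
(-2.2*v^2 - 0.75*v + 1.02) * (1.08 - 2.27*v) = 4.994*v^3 - 0.6735*v^2 - 3.1254*v + 1.1016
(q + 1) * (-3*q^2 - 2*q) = -3*q^3 - 5*q^2 - 2*q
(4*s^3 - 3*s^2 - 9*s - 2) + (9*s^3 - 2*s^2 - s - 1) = 13*s^3 - 5*s^2 - 10*s - 3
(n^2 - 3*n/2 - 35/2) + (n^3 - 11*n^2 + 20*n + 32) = n^3 - 10*n^2 + 37*n/2 + 29/2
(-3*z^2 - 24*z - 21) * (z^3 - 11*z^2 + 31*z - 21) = -3*z^5 + 9*z^4 + 150*z^3 - 450*z^2 - 147*z + 441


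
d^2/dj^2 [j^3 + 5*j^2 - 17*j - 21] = 6*j + 10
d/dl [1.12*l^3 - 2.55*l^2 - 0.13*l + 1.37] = 3.36*l^2 - 5.1*l - 0.13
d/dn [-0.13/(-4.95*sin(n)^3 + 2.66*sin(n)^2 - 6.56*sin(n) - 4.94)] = (-1.9305*sin(n)^2 + 0.6916*sin(n) - 0.8528)*cos(n)/(4.95*sin(n)^3 - 2.66*sin(n)^2 + 6.56*sin(n) + 4.94)^2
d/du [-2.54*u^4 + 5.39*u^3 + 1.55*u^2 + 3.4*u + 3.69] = -10.16*u^3 + 16.17*u^2 + 3.1*u + 3.4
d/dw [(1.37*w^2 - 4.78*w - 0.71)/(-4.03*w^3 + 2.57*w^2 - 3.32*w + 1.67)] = (5.5211*w^4 - 38.5268*w^3 - 0.8477*w^2 + 8.2252*w - 10.3398)/(16.2409*w^6 - 20.7142*w^5 + 33.3641*w^4 - 30.525*w^3 + 19.6062*w^2 - 11.0888*w + 2.7889)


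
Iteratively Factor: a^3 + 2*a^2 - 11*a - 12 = (a + 4)*(a^2 - 2*a - 3) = (a - 3)*(a + 4)*(a + 1)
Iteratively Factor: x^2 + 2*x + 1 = (x + 1)*(x + 1)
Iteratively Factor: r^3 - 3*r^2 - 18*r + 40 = (r - 2)*(r^2 - r - 20) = (r - 5)*(r - 2)*(r + 4)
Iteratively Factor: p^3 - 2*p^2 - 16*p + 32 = (p - 2)*(p^2 - 16) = (p - 2)*(p + 4)*(p - 4)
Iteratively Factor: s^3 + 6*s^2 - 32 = (s + 4)*(s^2 + 2*s - 8) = (s - 2)*(s + 4)*(s + 4)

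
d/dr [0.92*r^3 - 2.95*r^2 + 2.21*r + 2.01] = 2.76*r^2 - 5.9*r + 2.21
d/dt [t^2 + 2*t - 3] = 2*t + 2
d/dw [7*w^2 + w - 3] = 14*w + 1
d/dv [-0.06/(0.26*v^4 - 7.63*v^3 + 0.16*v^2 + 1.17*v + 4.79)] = (0.0624*v^3 - 1.3734*v^2 + 0.0192*v + 0.0702)/(0.26*v^4 - 7.63*v^3 + 0.16*v^2 + 1.17*v + 4.79)^2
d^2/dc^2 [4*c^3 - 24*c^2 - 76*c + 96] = 24*c - 48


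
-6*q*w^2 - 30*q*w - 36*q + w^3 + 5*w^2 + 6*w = (-6*q + w)*(w + 2)*(w + 3)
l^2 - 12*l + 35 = (l - 7)*(l - 5)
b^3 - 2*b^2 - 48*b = b*(b - 8)*(b + 6)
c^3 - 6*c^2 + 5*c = c*(c - 5)*(c - 1)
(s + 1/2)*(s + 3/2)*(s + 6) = s^3 + 8*s^2 + 51*s/4 + 9/2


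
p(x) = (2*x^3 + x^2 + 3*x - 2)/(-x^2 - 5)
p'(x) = 2*x*(2*x^3 + x^2 + 3*x - 2)/(-x^2 - 5)^2 + (6*x^2 + 2*x + 3)/(-x^2 - 5) = (-2*x^4 - 27*x^2 - 14*x - 15)/(x^4 + 10*x^2 + 25)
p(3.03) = -5.07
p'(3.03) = -2.36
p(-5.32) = 8.73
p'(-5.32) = -2.08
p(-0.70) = 0.78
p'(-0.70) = -0.63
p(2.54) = -3.92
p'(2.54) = -2.35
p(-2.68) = 3.39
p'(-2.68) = -1.85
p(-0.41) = 0.62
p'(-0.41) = -0.52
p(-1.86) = 2.01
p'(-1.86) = -1.49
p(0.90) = -0.51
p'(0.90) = -1.50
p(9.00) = -18.19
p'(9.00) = -2.09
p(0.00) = 0.40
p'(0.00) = -0.60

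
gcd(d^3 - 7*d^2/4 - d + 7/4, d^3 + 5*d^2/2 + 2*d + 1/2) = d + 1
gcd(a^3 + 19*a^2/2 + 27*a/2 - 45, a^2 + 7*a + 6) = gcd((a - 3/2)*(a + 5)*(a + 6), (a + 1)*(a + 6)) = a + 6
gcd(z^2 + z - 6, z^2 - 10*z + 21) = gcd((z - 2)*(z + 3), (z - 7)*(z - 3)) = 1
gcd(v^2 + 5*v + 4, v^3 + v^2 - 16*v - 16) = v^2 + 5*v + 4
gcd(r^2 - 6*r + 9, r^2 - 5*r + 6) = r - 3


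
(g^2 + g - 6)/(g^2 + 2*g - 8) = (g + 3)/(g + 4)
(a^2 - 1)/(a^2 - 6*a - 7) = (a - 1)/(a - 7)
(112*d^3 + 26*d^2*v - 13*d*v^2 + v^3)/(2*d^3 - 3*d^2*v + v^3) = (56*d^2 - 15*d*v + v^2)/(d^2 - 2*d*v + v^2)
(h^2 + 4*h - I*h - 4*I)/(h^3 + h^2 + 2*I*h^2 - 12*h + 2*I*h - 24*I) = (h - I)/(h^2 + h*(-3 + 2*I) - 6*I)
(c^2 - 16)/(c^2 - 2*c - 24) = (c - 4)/(c - 6)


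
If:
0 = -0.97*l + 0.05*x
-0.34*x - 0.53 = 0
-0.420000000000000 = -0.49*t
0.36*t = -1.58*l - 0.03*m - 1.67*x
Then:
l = -0.08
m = 80.72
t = 0.86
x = -1.56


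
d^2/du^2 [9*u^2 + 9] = 18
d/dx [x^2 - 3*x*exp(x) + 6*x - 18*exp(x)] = -3*x*exp(x) + 2*x - 21*exp(x) + 6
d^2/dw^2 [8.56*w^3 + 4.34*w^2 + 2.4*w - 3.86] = 51.36*w + 8.68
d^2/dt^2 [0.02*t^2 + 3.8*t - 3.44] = 0.0400000000000000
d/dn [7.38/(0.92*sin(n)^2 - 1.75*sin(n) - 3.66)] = (12.915 - 13.5792*sin(n))*cos(n)/(-0.92*sin(n)^2 + 1.75*sin(n) + 3.66)^2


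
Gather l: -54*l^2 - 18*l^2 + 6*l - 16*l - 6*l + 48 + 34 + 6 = -72*l^2 - 16*l + 88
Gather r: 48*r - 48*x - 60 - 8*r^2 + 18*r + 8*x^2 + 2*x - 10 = -8*r^2 + 66*r + 8*x^2 - 46*x - 70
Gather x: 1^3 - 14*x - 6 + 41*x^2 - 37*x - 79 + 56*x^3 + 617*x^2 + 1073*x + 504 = 56*x^3 + 658*x^2 + 1022*x + 420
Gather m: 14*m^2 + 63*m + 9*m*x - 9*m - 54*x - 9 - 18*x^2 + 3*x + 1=14*m^2 + m*(9*x + 54) - 18*x^2 - 51*x - 8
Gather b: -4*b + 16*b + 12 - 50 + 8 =12*b - 30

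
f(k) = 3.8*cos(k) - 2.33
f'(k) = -3.8*sin(k)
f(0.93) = -0.06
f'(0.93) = -3.05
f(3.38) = -6.02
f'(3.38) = 0.90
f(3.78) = -5.38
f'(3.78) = 2.26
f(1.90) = -3.56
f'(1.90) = -3.60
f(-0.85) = 0.18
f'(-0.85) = 2.85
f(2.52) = -5.42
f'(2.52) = -2.21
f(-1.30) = -1.31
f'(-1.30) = 3.66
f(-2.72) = -5.80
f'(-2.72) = 1.56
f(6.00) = 1.32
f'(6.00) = 1.06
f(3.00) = -6.09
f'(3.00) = -0.54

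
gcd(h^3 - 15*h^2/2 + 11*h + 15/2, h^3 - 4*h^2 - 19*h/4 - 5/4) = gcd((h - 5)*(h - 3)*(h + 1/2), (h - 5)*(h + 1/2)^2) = h^2 - 9*h/2 - 5/2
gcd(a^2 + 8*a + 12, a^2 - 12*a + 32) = 1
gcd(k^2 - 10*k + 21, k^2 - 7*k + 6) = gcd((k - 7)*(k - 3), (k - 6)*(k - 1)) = 1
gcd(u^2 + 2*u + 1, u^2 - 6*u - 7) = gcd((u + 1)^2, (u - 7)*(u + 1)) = u + 1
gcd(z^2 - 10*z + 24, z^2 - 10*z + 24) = z^2 - 10*z + 24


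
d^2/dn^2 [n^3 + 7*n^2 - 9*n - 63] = 6*n + 14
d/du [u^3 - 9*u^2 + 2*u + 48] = 3*u^2 - 18*u + 2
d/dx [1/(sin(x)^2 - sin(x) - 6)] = (1 - 2*sin(x))*cos(x)/(sin(x) + cos(x)^2 + 5)^2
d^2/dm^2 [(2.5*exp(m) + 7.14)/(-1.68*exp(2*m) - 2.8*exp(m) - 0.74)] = (-7.056*exp(4*m) - 68.847744*exp(3*m) - 82.11168*exp(2*m) - 15.291808*exp(m) + 13.42508)*exp(m)/(4.741632*exp(6*m) + 23.70816*exp(5*m) + 45.779328*exp(4*m) + 42.83776*exp(3*m) + 20.164704*exp(2*m) + 4.59984*exp(m) + 0.405224)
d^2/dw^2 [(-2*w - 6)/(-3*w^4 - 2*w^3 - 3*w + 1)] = 12*(3*(w + 3)*(4*w^3 + 2*w^2 + 1)^2 - (4*w^3 + 2*w^2 + 2*w*(w + 3)*(3*w + 1) + 1)*(3*w^4 + 2*w^3 + 3*w - 1))/(3*w^4 + 2*w^3 + 3*w - 1)^3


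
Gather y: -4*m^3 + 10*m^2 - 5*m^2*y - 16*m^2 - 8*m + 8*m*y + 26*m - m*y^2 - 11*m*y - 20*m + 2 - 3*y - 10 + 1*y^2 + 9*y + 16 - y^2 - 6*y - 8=-4*m^3 - 6*m^2 - m*y^2 - 2*m + y*(-5*m^2 - 3*m)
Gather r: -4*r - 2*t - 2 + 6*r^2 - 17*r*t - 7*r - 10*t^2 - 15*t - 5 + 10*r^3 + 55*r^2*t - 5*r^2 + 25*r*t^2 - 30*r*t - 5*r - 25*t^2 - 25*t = 10*r^3 + r^2*(55*t + 1) + r*(25*t^2 - 47*t - 16) - 35*t^2 - 42*t - 7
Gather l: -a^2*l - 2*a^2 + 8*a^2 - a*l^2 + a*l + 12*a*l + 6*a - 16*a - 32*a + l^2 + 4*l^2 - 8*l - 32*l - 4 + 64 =6*a^2 - 42*a + l^2*(5 - a) + l*(-a^2 + 13*a - 40) + 60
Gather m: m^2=m^2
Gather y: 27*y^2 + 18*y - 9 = 27*y^2 + 18*y - 9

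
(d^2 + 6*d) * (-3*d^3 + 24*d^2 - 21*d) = -3*d^5 + 6*d^4 + 123*d^3 - 126*d^2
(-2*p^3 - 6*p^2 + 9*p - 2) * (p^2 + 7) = -2*p^5 - 6*p^4 - 5*p^3 - 44*p^2 + 63*p - 14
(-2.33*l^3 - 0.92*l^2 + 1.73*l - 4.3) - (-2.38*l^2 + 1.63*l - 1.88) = -2.33*l^3 + 1.46*l^2 + 0.1*l - 2.42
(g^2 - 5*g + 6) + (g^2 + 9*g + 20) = 2*g^2 + 4*g + 26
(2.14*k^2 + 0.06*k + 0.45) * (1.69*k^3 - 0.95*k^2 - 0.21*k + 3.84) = 3.6166*k^5 - 1.9316*k^4 + 0.2541*k^3 + 7.7775*k^2 + 0.1359*k + 1.728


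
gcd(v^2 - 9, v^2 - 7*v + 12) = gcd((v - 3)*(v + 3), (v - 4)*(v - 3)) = v - 3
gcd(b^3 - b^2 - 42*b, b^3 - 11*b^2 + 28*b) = b^2 - 7*b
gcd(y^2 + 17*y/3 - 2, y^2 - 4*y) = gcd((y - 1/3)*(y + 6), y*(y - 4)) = 1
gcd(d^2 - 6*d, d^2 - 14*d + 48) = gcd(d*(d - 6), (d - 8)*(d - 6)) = d - 6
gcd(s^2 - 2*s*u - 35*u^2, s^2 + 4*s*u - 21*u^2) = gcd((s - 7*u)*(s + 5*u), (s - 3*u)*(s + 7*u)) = 1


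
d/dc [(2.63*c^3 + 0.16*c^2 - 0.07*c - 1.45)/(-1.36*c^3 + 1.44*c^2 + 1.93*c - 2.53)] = (4.0048*c^4 + 9.9614*c^3 - 25.4681*c^2 + 3.3664*c + 2.9756)/(1.8496*c^6 - 3.9168*c^5 - 3.176*c^4 + 12.44*c^3 - 3.5615*c^2 - 9.7658*c + 6.4009)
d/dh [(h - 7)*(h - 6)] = 2*h - 13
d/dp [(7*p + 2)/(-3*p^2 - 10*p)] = (21*p^2 + 12*p + 20)/(p^2*(9*p^2 + 60*p + 100))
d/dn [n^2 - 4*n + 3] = 2*n - 4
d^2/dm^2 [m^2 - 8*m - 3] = 2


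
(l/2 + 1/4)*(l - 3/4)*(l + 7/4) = l^3/2 + 3*l^2/4 - 13*l/32 - 21/64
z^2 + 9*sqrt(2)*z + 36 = (z + 3*sqrt(2))*(z + 6*sqrt(2))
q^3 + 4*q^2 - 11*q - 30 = (q - 3)*(q + 2)*(q + 5)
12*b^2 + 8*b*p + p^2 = (2*b + p)*(6*b + p)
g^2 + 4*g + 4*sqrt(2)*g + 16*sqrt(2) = (g + 4)*(g + 4*sqrt(2))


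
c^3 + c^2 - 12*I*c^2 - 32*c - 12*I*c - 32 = (c + 1)*(c - 8*I)*(c - 4*I)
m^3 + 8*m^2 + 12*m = m*(m + 2)*(m + 6)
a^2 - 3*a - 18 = (a - 6)*(a + 3)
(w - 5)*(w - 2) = w^2 - 7*w + 10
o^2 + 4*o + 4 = (o + 2)^2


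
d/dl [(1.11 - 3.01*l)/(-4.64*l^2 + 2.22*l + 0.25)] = (-13.9664*l^2 + 10.3008*l - 3.2167)/(21.5296*l^4 - 20.6016*l^3 + 2.6084*l^2 + 1.11*l + 0.0625)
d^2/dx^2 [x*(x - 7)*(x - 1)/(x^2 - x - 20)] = 40*(x^3 - 21*x^2 + 81*x - 167)/(x^6 - 3*x^5 - 57*x^4 + 119*x^3 + 1140*x^2 - 1200*x - 8000)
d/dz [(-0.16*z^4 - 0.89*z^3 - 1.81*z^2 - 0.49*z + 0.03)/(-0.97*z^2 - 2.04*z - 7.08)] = (0.3104*z^5 + 1.8425*z^4 + 8.1624*z^3 + 22.1207*z^2 + 25.6878*z + 3.5304)/(0.9409*z^4 + 3.9576*z^3 + 17.8968*z^2 + 28.8864*z + 50.1264)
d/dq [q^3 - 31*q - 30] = 3*q^2 - 31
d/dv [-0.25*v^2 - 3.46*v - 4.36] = -0.5*v - 3.46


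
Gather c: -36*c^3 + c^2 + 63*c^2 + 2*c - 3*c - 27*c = -36*c^3 + 64*c^2 - 28*c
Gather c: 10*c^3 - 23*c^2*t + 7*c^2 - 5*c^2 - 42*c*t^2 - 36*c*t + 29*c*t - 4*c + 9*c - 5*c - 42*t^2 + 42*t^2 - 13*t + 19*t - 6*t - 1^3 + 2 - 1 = 10*c^3 + c^2*(2 - 23*t) + c*(-42*t^2 - 7*t)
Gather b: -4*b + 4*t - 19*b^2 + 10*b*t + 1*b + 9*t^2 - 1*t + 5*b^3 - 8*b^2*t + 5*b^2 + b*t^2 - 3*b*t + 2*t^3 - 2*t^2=5*b^3 + b^2*(-8*t - 14) + b*(t^2 + 7*t - 3) + 2*t^3 + 7*t^2 + 3*t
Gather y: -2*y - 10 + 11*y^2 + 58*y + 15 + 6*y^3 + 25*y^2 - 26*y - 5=6*y^3 + 36*y^2 + 30*y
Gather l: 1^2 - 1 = 0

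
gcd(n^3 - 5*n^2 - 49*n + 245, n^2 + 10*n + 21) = n + 7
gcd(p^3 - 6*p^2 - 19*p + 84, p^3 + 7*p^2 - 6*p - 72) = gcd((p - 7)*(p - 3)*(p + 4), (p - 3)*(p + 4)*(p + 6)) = p^2 + p - 12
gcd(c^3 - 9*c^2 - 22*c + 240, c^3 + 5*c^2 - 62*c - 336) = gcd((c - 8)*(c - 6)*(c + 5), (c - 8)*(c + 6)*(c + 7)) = c - 8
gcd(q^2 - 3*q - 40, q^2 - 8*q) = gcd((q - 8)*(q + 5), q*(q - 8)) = q - 8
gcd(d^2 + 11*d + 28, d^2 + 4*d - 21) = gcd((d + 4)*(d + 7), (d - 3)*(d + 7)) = d + 7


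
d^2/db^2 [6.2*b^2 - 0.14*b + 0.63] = 12.4000000000000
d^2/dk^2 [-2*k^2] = -4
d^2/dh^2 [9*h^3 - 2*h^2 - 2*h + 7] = 54*h - 4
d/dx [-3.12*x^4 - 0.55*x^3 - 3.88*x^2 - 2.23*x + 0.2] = -12.48*x^3 - 1.65*x^2 - 7.76*x - 2.23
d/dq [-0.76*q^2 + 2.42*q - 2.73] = 2.42 - 1.52*q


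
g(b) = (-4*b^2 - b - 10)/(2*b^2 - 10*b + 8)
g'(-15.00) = 0.03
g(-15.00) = -1.47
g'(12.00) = 0.18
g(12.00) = -3.40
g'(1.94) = 0.23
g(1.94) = 6.97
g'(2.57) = 5.34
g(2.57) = 8.68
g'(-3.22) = 0.11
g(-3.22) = -0.79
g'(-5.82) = 0.08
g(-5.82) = -1.04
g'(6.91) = 1.46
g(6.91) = -6.04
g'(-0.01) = -1.64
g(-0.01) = -1.23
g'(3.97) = 14444.16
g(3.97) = 432.18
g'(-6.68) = 0.07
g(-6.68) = -1.11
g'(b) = (10 - 4*b)*(-4*b^2 - b - 10)/(2*b^2 - 10*b + 8)^2 + (-8*b - 1)/(2*b^2 - 10*b + 8) = 3*(7*b^2 - 4*b - 18)/(2*(b^4 - 10*b^3 + 33*b^2 - 40*b + 16))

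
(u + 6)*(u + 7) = u^2 + 13*u + 42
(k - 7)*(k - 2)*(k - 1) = k^3 - 10*k^2 + 23*k - 14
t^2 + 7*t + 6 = (t + 1)*(t + 6)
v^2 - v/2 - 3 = (v - 2)*(v + 3/2)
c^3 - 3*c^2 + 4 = (c - 2)^2*(c + 1)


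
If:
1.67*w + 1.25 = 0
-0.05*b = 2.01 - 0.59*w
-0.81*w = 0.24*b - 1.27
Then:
No Solution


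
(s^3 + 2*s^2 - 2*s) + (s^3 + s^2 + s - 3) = 2*s^3 + 3*s^2 - s - 3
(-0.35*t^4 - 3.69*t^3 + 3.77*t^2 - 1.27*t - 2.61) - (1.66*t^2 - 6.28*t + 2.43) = -0.35*t^4 - 3.69*t^3 + 2.11*t^2 + 5.01*t - 5.04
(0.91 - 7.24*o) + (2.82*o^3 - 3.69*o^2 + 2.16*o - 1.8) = 2.82*o^3 - 3.69*o^2 - 5.08*o - 0.89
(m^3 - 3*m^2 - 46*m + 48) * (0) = 0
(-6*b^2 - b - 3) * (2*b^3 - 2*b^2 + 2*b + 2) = -12*b^5 + 10*b^4 - 16*b^3 - 8*b^2 - 8*b - 6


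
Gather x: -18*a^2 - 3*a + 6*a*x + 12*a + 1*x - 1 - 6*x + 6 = -18*a^2 + 9*a + x*(6*a - 5) + 5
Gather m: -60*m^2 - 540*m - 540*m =-60*m^2 - 1080*m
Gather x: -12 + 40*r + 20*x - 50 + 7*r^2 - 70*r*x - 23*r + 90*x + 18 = 7*r^2 + 17*r + x*(110 - 70*r) - 44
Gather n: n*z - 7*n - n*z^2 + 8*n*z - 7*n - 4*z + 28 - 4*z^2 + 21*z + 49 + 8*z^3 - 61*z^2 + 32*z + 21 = n*(-z^2 + 9*z - 14) + 8*z^3 - 65*z^2 + 49*z + 98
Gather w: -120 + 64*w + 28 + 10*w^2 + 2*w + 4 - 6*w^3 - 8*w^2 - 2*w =-6*w^3 + 2*w^2 + 64*w - 88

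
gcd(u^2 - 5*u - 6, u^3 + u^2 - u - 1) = u + 1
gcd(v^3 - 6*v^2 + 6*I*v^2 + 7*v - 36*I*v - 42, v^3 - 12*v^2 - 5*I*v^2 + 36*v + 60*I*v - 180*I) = v - 6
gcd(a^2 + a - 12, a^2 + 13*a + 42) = 1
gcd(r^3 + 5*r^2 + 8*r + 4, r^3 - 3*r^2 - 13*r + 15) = 1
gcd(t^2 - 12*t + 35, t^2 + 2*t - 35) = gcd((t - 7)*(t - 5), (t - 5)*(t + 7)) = t - 5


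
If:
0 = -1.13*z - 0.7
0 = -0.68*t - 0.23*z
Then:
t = 0.21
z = -0.62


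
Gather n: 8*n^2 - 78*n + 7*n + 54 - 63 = 8*n^2 - 71*n - 9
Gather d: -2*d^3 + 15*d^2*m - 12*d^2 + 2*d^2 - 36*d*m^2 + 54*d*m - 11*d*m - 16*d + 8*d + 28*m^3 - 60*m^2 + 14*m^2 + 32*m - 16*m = -2*d^3 + d^2*(15*m - 10) + d*(-36*m^2 + 43*m - 8) + 28*m^3 - 46*m^2 + 16*m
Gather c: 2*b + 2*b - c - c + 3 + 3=4*b - 2*c + 6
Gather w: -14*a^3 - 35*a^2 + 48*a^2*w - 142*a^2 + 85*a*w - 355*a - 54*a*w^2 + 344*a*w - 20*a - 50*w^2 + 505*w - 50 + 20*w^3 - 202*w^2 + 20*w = -14*a^3 - 177*a^2 - 375*a + 20*w^3 + w^2*(-54*a - 252) + w*(48*a^2 + 429*a + 525) - 50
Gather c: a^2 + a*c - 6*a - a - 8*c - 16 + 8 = a^2 - 7*a + c*(a - 8) - 8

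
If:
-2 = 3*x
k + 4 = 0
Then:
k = -4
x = -2/3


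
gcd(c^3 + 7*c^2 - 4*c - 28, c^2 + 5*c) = 1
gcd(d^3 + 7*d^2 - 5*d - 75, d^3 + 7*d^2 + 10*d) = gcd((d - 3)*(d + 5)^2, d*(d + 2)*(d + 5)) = d + 5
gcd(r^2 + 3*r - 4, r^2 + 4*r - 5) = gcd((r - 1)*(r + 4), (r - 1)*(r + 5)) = r - 1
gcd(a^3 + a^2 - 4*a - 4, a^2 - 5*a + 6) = a - 2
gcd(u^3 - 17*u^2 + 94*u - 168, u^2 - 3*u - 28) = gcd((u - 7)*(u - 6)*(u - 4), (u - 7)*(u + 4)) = u - 7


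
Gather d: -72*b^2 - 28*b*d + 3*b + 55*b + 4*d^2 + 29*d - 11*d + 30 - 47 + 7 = -72*b^2 + 58*b + 4*d^2 + d*(18 - 28*b) - 10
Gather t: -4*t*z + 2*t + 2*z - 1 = t*(2 - 4*z) + 2*z - 1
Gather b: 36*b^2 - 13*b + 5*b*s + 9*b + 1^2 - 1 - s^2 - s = 36*b^2 + b*(5*s - 4) - s^2 - s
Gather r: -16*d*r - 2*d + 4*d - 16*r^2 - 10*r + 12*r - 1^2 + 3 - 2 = 2*d - 16*r^2 + r*(2 - 16*d)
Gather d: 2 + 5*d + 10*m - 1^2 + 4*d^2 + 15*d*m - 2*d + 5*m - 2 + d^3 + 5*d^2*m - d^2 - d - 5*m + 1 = d^3 + d^2*(5*m + 3) + d*(15*m + 2) + 10*m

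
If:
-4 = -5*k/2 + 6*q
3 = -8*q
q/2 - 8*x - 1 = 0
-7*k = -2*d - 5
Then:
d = -1/20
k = 7/10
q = -3/8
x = -19/128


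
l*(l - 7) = l^2 - 7*l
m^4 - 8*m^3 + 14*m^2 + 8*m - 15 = (m - 5)*(m - 3)*(m - 1)*(m + 1)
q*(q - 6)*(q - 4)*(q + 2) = q^4 - 8*q^3 + 4*q^2 + 48*q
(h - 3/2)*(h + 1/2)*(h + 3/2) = h^3 + h^2/2 - 9*h/4 - 9/8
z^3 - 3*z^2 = z^2*(z - 3)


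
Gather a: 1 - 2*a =1 - 2*a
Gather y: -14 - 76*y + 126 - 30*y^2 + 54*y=-30*y^2 - 22*y + 112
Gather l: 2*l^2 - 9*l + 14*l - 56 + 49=2*l^2 + 5*l - 7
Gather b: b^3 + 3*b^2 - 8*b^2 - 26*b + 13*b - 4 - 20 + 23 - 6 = b^3 - 5*b^2 - 13*b - 7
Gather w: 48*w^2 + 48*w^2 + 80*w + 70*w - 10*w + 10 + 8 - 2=96*w^2 + 140*w + 16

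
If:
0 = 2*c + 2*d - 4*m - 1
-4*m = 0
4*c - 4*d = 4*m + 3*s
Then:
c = 3*s/8 + 1/4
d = 1/4 - 3*s/8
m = 0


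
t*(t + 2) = t^2 + 2*t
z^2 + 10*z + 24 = (z + 4)*(z + 6)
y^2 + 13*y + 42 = (y + 6)*(y + 7)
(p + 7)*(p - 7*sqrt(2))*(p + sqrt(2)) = p^3 - 6*sqrt(2)*p^2 + 7*p^2 - 42*sqrt(2)*p - 14*p - 98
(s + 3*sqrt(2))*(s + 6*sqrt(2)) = s^2 + 9*sqrt(2)*s + 36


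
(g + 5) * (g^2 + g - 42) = g^3 + 6*g^2 - 37*g - 210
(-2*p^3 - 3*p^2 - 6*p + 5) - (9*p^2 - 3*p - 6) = -2*p^3 - 12*p^2 - 3*p + 11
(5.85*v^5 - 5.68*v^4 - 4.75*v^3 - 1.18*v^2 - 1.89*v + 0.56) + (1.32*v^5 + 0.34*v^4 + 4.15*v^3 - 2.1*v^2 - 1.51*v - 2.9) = 7.17*v^5 - 5.34*v^4 - 0.6*v^3 - 3.28*v^2 - 3.4*v - 2.34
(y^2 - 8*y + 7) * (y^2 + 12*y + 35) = y^4 + 4*y^3 - 54*y^2 - 196*y + 245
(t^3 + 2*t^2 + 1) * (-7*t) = -7*t^4 - 14*t^3 - 7*t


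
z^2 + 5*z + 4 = (z + 1)*(z + 4)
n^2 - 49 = (n - 7)*(n + 7)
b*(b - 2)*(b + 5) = b^3 + 3*b^2 - 10*b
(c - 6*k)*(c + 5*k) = c^2 - c*k - 30*k^2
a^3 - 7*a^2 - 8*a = a*(a - 8)*(a + 1)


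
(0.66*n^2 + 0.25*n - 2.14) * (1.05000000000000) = 0.693*n^2 + 0.2625*n - 2.247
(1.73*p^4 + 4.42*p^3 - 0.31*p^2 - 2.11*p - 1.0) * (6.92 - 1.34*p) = -2.3182*p^5 + 6.0488*p^4 + 31.0018*p^3 + 0.6822*p^2 - 13.2612*p - 6.92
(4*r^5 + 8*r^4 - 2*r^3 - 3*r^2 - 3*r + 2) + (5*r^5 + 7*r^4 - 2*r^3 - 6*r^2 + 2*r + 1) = 9*r^5 + 15*r^4 - 4*r^3 - 9*r^2 - r + 3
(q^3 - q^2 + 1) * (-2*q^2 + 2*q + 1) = -2*q^5 + 4*q^4 - q^3 - 3*q^2 + 2*q + 1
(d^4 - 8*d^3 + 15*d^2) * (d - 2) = d^5 - 10*d^4 + 31*d^3 - 30*d^2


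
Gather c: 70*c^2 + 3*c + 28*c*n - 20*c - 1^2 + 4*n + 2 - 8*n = 70*c^2 + c*(28*n - 17) - 4*n + 1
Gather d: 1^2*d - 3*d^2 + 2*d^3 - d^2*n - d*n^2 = 2*d^3 + d^2*(-n - 3) + d*(1 - n^2)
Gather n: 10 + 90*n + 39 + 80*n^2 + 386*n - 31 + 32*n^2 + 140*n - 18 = 112*n^2 + 616*n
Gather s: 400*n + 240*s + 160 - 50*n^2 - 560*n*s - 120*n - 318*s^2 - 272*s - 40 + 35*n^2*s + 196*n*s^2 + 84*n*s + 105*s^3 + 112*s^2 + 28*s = -50*n^2 + 280*n + 105*s^3 + s^2*(196*n - 206) + s*(35*n^2 - 476*n - 4) + 120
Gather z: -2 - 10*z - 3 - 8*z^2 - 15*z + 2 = -8*z^2 - 25*z - 3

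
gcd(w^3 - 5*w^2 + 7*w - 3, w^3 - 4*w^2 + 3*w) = w^2 - 4*w + 3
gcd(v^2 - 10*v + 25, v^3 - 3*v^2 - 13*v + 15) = v - 5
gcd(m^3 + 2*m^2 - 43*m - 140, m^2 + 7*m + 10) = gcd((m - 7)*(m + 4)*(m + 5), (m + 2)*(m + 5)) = m + 5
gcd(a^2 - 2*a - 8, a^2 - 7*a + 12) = a - 4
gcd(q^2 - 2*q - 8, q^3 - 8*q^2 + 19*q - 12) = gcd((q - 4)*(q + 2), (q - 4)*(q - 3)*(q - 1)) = q - 4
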